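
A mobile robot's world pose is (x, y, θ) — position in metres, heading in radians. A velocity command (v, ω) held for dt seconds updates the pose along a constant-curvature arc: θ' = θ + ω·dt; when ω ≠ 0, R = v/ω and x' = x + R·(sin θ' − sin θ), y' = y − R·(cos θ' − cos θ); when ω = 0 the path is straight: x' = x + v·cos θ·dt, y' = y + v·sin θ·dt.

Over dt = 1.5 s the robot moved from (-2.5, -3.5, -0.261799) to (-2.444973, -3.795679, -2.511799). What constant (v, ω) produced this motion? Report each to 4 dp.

v = 0.2500, ω = -1.5000

Δθ = -2.511799 − -0.261799 = -2.250000
ω = Δθ/dt = -2.250000/1.5 = -1.5000
R = −Δy/(cos θ' − cos θ) = -0.1667
v = R·ω = -0.1667·-1.5000 = 0.2500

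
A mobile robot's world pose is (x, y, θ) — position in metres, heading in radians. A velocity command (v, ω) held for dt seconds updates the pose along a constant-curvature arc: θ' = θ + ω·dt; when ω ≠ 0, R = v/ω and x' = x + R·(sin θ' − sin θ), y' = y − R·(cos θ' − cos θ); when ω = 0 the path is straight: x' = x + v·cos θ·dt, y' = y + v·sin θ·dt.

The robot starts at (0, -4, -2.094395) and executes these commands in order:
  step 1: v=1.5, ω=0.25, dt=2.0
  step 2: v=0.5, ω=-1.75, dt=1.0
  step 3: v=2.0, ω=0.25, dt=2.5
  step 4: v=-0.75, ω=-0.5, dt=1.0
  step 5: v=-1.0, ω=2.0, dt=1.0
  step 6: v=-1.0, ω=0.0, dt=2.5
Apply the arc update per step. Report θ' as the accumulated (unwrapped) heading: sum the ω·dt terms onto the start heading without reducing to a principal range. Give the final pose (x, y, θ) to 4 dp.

(-5.6558, -4.5251, -1.2194)

step 1: θ'=-1.5944 (R=6.0000) → pose (-0.8022, -6.8584, -1.5944)
step 2: θ'=-3.3444 (R=-0.2857) → pose (-1.1454, -7.1315, -3.3444)
step 3: θ'=-2.7194 (R=8.0000) → pose (-6.0348, -7.6701, -2.7194)
step 4: θ'=-3.2194 (R=1.5000) → pose (-5.3036, -7.5429, -3.2194)
step 5: θ'=-1.2194 (R=-0.5000) → pose (-4.7953, -6.8723, -1.2194)
step 6: θ'=-1.2194 (straight) → pose (-5.6558, -4.5251, -1.2194)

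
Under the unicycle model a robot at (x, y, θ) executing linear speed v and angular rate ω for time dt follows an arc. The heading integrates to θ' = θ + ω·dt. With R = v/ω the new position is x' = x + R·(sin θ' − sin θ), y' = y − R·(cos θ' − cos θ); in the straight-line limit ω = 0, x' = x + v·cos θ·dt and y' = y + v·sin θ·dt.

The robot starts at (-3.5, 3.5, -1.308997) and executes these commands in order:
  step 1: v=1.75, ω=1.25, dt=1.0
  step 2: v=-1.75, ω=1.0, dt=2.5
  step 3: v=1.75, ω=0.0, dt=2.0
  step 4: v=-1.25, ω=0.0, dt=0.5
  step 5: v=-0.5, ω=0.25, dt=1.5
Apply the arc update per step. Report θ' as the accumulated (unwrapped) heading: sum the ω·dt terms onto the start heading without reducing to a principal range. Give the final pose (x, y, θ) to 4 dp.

step 1: θ'=-0.0590 (R=1.4000) → pose (-2.2303, 2.4648, -0.0590)
step 2: θ'=2.4410 (R=-1.7500) → pose (-3.4616, -0.6200, 2.4410)
step 3: θ'=2.4410 (straight) → pose (-6.1372, 1.6364, 2.4410)
step 4: θ'=2.4410 (straight) → pose (-5.6594, 1.2334, 2.4410)
step 5: θ'=2.8160 (R=-2.0000) → pose (-5.0098, 0.8674, 2.8160)

(-5.0098, 0.8674, 2.8160)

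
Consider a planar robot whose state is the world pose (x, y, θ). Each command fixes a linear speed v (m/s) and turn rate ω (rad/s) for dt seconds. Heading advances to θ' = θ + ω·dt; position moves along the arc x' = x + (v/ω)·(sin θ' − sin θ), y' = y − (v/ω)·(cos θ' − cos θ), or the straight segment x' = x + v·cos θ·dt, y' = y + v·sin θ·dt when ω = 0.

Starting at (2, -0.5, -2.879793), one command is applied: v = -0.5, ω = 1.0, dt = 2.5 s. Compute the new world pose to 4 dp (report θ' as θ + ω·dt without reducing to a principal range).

θ' = -2.8798 + 1.0·2.5 = -0.3798
R = v/ω = -0.5/1.0 = -0.5000
x' = 2 + -0.5000·(sin -0.3798 − sin -2.8798) = 2.0560
y' = -0.5 − -0.5000·(cos -0.3798 − cos -2.8798) = 0.4473

(2.0560, 0.4473, -0.3798)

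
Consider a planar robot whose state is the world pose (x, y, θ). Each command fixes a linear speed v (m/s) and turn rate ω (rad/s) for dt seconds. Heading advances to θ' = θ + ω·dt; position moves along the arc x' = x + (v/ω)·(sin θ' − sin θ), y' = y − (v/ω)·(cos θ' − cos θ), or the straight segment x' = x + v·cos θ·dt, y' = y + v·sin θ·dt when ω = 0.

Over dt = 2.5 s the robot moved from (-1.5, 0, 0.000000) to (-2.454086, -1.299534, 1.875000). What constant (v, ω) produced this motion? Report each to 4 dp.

v = -0.7500, ω = 0.7500

Δθ = 1.875000 − 0.000000 = 1.875000
ω = Δθ/dt = 1.875000/2.5 = 0.7500
R = −Δy/(cos θ' − cos θ) = -1.0000
v = R·ω = -1.0000·0.7500 = -0.7500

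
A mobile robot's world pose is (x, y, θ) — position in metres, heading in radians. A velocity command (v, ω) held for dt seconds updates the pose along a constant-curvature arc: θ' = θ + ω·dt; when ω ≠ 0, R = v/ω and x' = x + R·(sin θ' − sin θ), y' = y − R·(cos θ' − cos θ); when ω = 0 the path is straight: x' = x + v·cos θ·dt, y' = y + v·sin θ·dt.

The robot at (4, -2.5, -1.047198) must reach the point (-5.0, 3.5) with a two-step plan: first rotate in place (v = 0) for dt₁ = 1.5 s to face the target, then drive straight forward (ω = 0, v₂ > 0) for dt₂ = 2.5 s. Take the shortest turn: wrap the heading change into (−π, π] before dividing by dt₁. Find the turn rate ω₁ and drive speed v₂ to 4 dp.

heading to target = atan2(3.5−-2.5, -5−4) = 2.5536
Δθ = wrap(2.5536 − -1.0472) = -2.6824; ω₁ = Δθ/dt₁ = -1.7883
distance = √((-5−4)² + (3.5−-2.5)²) = 10.8167; v₂ = distance/dt₂ = 4.3267

ω₁ = -1.7883, v₂ = 4.3267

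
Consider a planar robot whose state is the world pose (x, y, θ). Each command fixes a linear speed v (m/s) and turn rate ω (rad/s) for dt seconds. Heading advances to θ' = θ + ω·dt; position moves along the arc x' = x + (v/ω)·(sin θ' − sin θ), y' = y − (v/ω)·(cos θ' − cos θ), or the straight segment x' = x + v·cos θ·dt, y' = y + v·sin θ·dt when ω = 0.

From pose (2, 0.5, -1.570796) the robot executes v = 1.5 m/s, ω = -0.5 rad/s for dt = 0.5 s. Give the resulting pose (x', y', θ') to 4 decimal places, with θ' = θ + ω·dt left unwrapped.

(1.9067, -0.2422, -1.8208)

θ' = -1.5708 + -0.5·0.5 = -1.8208
R = v/ω = 1.5/-0.5 = -3.0000
x' = 2 + -3.0000·(sin -1.8208 − sin -1.5708) = 1.9067
y' = 0.5 − -3.0000·(cos -1.8208 − cos -1.5708) = -0.2422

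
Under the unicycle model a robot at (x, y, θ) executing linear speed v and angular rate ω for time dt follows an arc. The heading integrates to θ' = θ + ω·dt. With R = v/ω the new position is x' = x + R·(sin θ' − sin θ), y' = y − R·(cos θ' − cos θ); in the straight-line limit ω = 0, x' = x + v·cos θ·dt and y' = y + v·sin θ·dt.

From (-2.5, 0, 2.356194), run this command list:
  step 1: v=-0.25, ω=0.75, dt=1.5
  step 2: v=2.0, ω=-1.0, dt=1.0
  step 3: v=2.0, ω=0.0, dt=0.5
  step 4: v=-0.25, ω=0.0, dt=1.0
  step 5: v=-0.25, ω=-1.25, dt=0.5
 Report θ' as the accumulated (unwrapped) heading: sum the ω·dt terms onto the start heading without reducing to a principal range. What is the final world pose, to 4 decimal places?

(-4.5694, 0.5861, 1.8562)

step 1: θ'=3.4812 (R=-0.3333) → pose (-2.1533, -0.0786, 3.4812)
step 2: θ'=2.4812 (R=-2.0000) → pose (-4.0463, 0.2277, 2.4812)
step 3: θ'=2.4812 (straight) → pose (-4.8361, 0.8411, 2.4812)
step 4: θ'=2.4812 (straight) → pose (-4.6387, 0.6878, 2.4812)
step 5: θ'=1.8562 (R=0.2000) → pose (-4.5694, 0.5861, 1.8562)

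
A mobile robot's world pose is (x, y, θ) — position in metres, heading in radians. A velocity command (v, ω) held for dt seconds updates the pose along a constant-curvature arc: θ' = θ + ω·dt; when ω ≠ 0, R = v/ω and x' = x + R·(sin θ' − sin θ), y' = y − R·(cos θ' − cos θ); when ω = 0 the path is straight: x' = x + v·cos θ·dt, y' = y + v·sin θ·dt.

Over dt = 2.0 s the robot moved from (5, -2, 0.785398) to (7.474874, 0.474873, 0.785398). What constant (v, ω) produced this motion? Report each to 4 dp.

v = 1.7500, ω = 0.0000

Δθ = 0.785398 − 0.785398 = 0.000000
ω = Δθ/dt = 0.000000/2.0 = 0.0000
ω = 0 → v = (Δx·cos θ + Δy·sin θ)/dt = 1.7500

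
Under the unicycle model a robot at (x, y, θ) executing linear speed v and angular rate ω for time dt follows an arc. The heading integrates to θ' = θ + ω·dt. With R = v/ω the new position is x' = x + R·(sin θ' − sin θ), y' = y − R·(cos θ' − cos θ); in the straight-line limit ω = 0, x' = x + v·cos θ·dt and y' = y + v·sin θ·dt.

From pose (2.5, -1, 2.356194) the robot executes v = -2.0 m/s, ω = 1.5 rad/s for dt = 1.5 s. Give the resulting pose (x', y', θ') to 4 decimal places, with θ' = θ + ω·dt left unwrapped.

(4.7686, -0.1985, 4.6062)

θ' = 2.3562 + 1.5·1.5 = 4.6062
R = v/ω = -2.0/1.5 = -1.3333
x' = 2.5 + -1.3333·(sin 4.6062 − sin 2.3562) = 4.7686
y' = -1 − -1.3333·(cos 4.6062 − cos 2.3562) = -0.1985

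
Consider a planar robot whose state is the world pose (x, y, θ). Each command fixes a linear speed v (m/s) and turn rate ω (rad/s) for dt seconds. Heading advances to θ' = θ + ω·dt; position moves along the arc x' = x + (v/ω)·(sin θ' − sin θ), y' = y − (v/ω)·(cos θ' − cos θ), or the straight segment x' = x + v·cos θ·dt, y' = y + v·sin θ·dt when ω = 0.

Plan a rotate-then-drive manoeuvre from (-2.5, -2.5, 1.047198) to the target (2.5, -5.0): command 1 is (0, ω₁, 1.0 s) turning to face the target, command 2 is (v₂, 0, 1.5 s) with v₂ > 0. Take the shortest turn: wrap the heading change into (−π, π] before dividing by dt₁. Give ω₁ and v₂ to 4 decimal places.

ω₁ = -1.5108, v₂ = 3.7268

heading to target = atan2(-5−-2.5, 2.5−-2.5) = -0.4636
Δθ = wrap(-0.4636 − 1.0472) = -1.5108; ω₁ = Δθ/dt₁ = -1.5108
distance = √((2.5−-2.5)² + (-5−-2.5)²) = 5.5902; v₂ = distance/dt₂ = 3.7268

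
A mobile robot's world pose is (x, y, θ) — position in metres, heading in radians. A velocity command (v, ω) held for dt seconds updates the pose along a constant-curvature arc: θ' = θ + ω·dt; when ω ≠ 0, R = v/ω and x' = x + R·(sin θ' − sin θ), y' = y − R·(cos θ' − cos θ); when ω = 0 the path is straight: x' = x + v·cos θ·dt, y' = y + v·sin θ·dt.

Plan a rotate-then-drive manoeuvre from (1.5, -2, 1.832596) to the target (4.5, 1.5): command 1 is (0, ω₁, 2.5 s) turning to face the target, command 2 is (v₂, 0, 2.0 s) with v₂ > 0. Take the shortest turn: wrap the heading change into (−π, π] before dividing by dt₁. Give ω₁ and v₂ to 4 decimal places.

ω₁ = -0.3882, v₂ = 2.3049

heading to target = atan2(1.5−-2, 4.5−1.5) = 0.8622
Δθ = wrap(0.8622 − 1.8326) = -0.9704; ω₁ = Δθ/dt₁ = -0.3882
distance = √((4.5−1.5)² + (1.5−-2)²) = 4.6098; v₂ = distance/dt₂ = 2.3049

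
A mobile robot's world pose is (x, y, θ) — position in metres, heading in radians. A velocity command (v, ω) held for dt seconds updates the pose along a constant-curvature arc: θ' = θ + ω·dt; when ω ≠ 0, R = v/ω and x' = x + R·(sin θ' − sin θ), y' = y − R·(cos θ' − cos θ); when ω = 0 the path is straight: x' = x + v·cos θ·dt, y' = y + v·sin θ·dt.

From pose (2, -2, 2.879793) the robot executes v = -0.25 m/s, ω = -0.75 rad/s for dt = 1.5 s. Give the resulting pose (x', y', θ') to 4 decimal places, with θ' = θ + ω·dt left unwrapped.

(2.2414, -2.2610, 1.7548)

θ' = 2.8798 + -0.75·1.5 = 1.7548
R = v/ω = -0.25/-0.75 = 0.3333
x' = 2 + 0.3333·(sin 1.7548 − sin 2.8798) = 2.2414
y' = -2 − 0.3333·(cos 1.7548 − cos 2.8798) = -2.2610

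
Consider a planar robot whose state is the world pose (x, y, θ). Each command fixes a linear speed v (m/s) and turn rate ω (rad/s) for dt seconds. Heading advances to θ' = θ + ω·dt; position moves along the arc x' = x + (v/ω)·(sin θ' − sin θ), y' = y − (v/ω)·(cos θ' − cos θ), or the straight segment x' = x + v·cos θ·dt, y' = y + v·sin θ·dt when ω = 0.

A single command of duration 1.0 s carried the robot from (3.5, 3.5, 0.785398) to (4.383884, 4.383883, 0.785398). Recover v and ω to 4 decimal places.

v = 1.2500, ω = 0.0000

Δθ = 0.785398 − 0.785398 = 0.000000
ω = Δθ/dt = 0.000000/1.0 = 0.0000
ω = 0 → v = (Δx·cos θ + Δy·sin θ)/dt = 1.2500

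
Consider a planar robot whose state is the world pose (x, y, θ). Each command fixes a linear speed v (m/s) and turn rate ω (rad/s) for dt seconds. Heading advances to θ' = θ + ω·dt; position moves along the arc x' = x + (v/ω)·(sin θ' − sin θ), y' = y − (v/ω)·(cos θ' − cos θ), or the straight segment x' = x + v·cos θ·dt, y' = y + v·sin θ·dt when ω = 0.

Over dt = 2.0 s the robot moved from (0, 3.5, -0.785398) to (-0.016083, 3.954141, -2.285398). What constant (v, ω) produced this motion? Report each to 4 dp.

Δθ = -2.285398 − -0.785398 = -1.500000
ω = Δθ/dt = -1.500000/2.0 = -0.7500
R = −Δy/(cos θ' − cos θ) = 0.3333
v = R·ω = 0.3333·-0.7500 = -0.2500

v = -0.2500, ω = -0.7500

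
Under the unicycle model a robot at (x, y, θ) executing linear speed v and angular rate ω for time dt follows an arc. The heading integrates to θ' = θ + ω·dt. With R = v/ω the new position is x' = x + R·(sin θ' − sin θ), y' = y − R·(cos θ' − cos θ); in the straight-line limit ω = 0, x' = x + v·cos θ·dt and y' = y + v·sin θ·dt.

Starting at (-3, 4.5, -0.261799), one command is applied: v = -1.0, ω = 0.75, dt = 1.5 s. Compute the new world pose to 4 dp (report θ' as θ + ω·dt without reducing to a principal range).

θ' = -0.2618 + 0.75·1.5 = 0.8632
R = v/ω = -1.0/0.75 = -1.3333
x' = -3 + -1.3333·(sin 0.8632 − sin -0.2618) = -4.3583
y' = 4.5 − -1.3333·(cos 0.8632 − cos -0.2618) = 4.0788

(-4.3583, 4.0788, 0.8632)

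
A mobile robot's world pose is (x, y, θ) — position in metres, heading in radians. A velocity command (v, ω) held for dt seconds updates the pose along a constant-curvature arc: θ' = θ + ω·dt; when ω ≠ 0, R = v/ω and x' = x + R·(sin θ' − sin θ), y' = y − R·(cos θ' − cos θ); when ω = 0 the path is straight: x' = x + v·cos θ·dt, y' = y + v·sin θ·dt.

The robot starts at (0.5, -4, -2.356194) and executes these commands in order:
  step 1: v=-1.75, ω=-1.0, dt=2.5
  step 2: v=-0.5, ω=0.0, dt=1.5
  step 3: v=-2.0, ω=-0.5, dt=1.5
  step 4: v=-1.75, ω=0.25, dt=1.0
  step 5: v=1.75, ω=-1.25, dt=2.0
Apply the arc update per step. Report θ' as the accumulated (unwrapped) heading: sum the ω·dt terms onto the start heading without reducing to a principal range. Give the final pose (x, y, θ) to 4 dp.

step 1: θ'=-4.8562 (R=1.7500) → pose (3.4694, -5.4882, -4.8562)
step 2: θ'=-4.8562 (straight) → pose (3.3619, -6.2305, -4.8562)
step 3: θ'=-5.6062 (R=4.0000) → pose (1.9090, -8.7751, -5.6062)
step 4: θ'=-5.3562 (R=-7.0000) → pose (0.6954, -10.0296, -5.3562)
step 5: θ'=-7.8562 (R=-1.4000) → pose (3.2152, -10.8731, -7.8562)

(3.2152, -10.8731, -7.8562)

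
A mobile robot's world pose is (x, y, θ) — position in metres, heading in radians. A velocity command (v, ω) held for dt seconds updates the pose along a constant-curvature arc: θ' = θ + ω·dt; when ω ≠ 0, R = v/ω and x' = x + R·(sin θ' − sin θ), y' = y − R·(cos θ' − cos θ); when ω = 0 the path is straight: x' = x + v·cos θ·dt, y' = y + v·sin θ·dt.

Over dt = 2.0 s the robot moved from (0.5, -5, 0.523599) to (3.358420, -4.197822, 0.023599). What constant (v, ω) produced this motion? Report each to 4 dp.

Δθ = 0.023599 − 0.523599 = -0.500000
ω = Δθ/dt = -0.500000/2.0 = -0.2500
R = Δx/(sin θ' − sin θ) = -6.0000
v = R·ω = -6.0000·-0.2500 = 1.5000

v = 1.5000, ω = -0.2500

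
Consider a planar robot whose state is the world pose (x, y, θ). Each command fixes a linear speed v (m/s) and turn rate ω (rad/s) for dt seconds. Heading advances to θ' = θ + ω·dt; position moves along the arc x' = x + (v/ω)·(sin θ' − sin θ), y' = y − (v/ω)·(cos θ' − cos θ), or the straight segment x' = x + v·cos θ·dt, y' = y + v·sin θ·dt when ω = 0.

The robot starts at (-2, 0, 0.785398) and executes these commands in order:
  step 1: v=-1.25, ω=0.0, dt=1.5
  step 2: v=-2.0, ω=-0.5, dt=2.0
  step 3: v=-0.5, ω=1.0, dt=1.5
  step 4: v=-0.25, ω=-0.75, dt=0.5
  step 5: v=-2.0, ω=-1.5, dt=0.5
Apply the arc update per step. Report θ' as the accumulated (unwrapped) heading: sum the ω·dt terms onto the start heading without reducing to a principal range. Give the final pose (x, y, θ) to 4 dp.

step 1: θ'=0.7854 (straight) → pose (-3.3258, -1.3258, 0.7854)
step 2: θ'=-0.2146 (R=4.0000) → pose (-7.0061, -2.4056, -0.2146)
step 3: θ'=1.2854 (R=-0.5000) → pose (-7.5923, -2.7534, 1.2854)
step 4: θ'=0.9104 (R=0.3333) → pose (-7.6489, -2.8640, 0.9104)
step 5: θ'=0.1604 (R=1.3333) → pose (-8.4890, -3.3623, 0.1604)

(-8.4890, -3.3623, 0.1604)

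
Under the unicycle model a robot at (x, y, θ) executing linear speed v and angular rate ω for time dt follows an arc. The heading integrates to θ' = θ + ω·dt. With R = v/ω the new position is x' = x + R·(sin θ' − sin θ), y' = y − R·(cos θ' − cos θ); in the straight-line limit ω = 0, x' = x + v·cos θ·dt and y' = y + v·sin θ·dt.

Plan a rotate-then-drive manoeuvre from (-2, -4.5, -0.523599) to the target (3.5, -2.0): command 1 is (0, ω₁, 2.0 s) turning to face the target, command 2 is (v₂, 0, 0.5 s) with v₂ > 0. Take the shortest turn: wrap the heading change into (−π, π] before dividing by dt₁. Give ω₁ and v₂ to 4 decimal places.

ω₁ = 0.4751, v₂ = 12.0830

heading to target = atan2(-2−-4.5, 3.5−-2) = 0.4266
Δθ = wrap(0.4266 − -0.5236) = 0.9502; ω₁ = Δθ/dt₁ = 0.4751
distance = √((3.5−-2)² + (-2−-4.5)²) = 6.0415; v₂ = distance/dt₂ = 12.0830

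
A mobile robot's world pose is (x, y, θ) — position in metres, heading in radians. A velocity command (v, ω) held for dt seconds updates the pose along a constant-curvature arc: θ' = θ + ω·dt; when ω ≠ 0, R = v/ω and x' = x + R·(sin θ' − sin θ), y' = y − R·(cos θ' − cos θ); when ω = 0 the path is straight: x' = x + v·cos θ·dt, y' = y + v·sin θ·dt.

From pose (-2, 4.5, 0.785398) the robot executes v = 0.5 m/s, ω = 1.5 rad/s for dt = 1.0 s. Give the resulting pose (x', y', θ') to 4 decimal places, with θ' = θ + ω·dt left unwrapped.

θ' = 0.7854 + 1.5·1.0 = 2.2854
R = v/ω = 0.5/1.5 = 0.3333
x' = -2 + 0.3333·(sin 2.2854 − sin 0.7854) = -1.9839
y' = 4.5 − 0.3333·(cos 2.2854 − cos 0.7854) = 4.9541

(-1.9839, 4.9541, 2.2854)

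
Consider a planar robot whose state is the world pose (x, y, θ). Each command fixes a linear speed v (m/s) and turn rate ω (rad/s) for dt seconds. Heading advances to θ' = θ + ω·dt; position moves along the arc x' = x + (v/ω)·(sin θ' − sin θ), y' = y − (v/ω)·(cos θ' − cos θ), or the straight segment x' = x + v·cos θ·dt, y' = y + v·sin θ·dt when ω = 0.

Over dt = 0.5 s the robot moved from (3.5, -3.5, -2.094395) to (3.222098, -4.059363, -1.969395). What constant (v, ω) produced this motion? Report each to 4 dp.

Δθ = -1.969395 − -2.094395 = 0.125000
ω = Δθ/dt = 0.125000/0.5 = 0.2500
R = −Δy/(cos θ' − cos θ) = 5.0000
v = R·ω = 5.0000·0.2500 = 1.2500

v = 1.2500, ω = 0.2500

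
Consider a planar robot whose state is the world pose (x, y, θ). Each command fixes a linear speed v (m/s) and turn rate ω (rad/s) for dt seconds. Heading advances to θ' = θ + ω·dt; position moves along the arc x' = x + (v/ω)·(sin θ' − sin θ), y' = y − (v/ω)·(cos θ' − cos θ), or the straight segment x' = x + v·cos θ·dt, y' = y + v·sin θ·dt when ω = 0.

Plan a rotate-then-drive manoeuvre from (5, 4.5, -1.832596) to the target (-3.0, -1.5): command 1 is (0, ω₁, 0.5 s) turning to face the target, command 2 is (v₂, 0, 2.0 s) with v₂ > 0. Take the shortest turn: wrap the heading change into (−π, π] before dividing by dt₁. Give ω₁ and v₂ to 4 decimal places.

ω₁ = -1.3310, v₂ = 5.0000

heading to target = atan2(-1.5−4.5, -3−5) = -2.4981
Δθ = wrap(-2.4981 − -1.8326) = -0.6655; ω₁ = Δθ/dt₁ = -1.3310
distance = √((-3−5)² + (-1.5−4.5)²) = 10.0000; v₂ = distance/dt₂ = 5.0000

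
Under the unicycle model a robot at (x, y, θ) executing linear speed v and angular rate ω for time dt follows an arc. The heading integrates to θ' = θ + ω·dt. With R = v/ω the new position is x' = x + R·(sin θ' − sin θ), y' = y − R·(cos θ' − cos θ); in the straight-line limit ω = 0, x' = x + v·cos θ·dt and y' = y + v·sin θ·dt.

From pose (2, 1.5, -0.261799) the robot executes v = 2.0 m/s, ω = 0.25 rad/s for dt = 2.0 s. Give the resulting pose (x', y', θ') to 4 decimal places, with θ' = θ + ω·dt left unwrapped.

(5.9582, 1.4533, 0.2382)

θ' = -0.2618 + 0.25·2.0 = 0.2382
R = v/ω = 2.0/0.25 = 8.0000
x' = 2 + 8.0000·(sin 0.2382 − sin -0.2618) = 5.9582
y' = 1.5 − 8.0000·(cos 0.2382 − cos -0.2618) = 1.4533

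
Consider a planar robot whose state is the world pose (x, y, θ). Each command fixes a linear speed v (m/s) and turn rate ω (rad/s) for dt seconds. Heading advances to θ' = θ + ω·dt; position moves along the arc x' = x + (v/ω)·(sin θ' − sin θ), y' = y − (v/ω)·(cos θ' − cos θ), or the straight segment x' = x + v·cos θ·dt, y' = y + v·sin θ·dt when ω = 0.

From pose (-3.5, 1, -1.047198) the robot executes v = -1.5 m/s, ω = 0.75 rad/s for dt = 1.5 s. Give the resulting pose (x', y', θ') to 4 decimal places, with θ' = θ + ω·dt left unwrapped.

θ' = -1.0472 + 0.75·1.5 = 0.0778
R = v/ω = -1.5/0.75 = -2.0000
x' = -3.5 + -2.0000·(sin 0.0778 − sin -1.0472) = -5.3875
y' = 1 − -2.0000·(cos 0.0778 − cos -1.0472) = 1.9940

(-5.3875, 1.9940, 0.0778)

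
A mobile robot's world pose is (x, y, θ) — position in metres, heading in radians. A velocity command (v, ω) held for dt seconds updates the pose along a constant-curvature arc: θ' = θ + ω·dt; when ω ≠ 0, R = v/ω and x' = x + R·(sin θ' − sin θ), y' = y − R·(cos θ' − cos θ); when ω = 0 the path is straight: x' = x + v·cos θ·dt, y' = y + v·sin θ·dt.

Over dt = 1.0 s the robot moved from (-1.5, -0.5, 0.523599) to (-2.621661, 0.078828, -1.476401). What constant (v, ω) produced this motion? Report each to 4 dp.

v = -1.5000, ω = -2.0000

Δθ = -1.476401 − 0.523599 = -2.000000
ω = Δθ/dt = -2.000000/1.0 = -2.0000
R = Δx/(sin θ' − sin θ) = 0.7500
v = R·ω = 0.7500·-2.0000 = -1.5000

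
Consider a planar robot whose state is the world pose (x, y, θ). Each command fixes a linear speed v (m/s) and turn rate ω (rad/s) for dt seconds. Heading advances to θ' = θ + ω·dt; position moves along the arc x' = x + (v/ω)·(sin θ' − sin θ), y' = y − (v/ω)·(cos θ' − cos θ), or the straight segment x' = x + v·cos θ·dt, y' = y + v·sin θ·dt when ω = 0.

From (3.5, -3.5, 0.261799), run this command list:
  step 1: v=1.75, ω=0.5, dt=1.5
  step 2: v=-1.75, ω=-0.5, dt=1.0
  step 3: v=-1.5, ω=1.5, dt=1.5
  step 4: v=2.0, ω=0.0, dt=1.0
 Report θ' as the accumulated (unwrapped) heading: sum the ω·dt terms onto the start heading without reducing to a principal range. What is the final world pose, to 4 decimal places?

(2.5698, -4.2299, 2.7618)

step 1: θ'=1.0118 (R=3.5000) → pose (5.5614, -1.9754, 1.0118)
step 2: θ'=0.5118 (R=3.5000) → pose (4.3082, -3.1708, 0.5118)
step 3: θ'=2.7618 (R=-1.0000) → pose (4.4273, -4.9714, 2.7618)
step 4: θ'=2.7618 (straight) → pose (2.5698, -4.2299, 2.7618)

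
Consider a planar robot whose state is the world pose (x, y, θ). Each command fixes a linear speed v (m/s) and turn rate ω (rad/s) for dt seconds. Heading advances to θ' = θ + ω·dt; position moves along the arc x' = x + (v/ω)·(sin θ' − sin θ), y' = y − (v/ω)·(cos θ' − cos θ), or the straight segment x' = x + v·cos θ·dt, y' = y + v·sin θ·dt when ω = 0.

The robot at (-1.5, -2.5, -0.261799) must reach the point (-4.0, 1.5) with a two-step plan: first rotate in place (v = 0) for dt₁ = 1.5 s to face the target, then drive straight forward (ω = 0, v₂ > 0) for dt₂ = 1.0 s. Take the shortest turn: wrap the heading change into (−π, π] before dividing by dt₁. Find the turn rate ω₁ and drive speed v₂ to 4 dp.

ω₁ = 1.5941, v₂ = 4.7170

heading to target = atan2(1.5−-2.5, -4−-1.5) = 2.1294
Δθ = wrap(2.1294 − -0.2618) = 2.3912; ω₁ = Δθ/dt₁ = 1.5941
distance = √((-4−-1.5)² + (1.5−-2.5)²) = 4.7170; v₂ = distance/dt₂ = 4.7170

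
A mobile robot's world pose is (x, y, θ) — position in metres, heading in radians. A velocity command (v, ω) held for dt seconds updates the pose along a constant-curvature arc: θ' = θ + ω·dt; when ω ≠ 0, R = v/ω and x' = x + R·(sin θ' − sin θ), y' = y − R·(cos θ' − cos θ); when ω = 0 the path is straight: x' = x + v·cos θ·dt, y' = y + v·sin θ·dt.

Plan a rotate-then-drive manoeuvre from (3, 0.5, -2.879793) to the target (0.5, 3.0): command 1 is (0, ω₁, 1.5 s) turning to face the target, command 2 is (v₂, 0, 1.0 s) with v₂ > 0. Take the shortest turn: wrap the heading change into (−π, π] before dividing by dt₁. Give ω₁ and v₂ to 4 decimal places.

ω₁ = -0.6981, v₂ = 3.5355

heading to target = atan2(3−0.5, 0.5−3) = 2.3562
Δθ = wrap(2.3562 − -2.8798) = -1.0472; ω₁ = Δθ/dt₁ = -0.6981
distance = √((0.5−3)² + (3−0.5)²) = 3.5355; v₂ = distance/dt₂ = 3.5355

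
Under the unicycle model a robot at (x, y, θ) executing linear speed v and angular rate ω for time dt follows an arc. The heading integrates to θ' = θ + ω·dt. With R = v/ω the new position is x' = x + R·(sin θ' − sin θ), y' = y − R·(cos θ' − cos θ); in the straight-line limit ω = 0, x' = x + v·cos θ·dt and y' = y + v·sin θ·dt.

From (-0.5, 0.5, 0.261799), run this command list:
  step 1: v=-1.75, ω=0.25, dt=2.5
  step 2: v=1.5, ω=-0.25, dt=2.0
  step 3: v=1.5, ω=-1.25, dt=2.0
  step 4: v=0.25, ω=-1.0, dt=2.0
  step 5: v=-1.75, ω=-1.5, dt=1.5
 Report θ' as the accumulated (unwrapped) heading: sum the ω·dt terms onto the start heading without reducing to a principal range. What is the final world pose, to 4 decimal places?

(-1.7235, -3.6365, -6.3632)

step 1: θ'=0.8868 (R=-7.0000) → pose (-4.1136, -1.8382, 0.8868)
step 2: θ'=0.3868 (R=-6.0000) → pose (-1.7267, -0.0729, 0.3868)
step 3: θ'=-2.1132 (R=-1.2000) → pose (-0.2462, -1.8036, -2.1132)
step 4: θ'=-4.1132 (R=-0.2500) → pose (-0.6668, -1.8156, -4.1132)
step 5: θ'=-6.3632 (R=1.1667) → pose (-1.7235, -3.6365, -6.3632)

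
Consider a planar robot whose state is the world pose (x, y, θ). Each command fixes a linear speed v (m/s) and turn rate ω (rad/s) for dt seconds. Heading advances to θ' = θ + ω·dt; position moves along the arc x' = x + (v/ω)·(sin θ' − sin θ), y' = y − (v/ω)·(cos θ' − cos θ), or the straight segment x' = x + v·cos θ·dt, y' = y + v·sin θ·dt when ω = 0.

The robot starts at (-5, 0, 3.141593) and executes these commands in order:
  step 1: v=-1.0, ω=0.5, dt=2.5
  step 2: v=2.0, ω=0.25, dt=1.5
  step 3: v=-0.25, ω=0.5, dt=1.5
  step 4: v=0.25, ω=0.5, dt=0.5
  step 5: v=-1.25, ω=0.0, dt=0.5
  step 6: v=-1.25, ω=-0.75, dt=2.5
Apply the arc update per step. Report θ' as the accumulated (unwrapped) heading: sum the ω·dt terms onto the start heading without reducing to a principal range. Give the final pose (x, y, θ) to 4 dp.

(-4.4073, 1.6492, 3.8916)

step 1: θ'=4.3916 (R=-2.0000) → pose (-3.1020, 1.3694, 4.3916)
step 2: θ'=4.7666 (R=8.0000) → pose (-3.4984, -1.5866, 4.7666)
step 3: θ'=5.5166 (R=-0.5000) → pose (-3.6508, -1.2536, 5.5166)
step 4: θ'=5.7666 (R=0.5000) → pose (-3.5509, -1.3282, 5.7666)
step 5: θ'=5.7666 (straight) → pose (-4.0944, -1.0195, 5.7666)
step 6: θ'=3.8916 (R=1.6667) → pose (-4.4073, 1.6492, 3.8916)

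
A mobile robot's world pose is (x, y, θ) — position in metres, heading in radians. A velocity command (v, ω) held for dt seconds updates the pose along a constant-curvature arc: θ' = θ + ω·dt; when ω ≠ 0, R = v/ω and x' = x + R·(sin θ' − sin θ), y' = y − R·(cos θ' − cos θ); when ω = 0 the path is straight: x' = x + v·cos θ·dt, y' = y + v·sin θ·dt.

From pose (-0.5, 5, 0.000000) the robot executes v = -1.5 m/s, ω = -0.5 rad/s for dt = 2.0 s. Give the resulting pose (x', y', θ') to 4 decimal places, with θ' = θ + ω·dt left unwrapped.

(-3.0244, 6.3791, -1.0000)

θ' = 0.0000 + -0.5·2.0 = -1.0000
R = v/ω = -1.5/-0.5 = 3.0000
x' = -0.5 + 3.0000·(sin -1.0000 − sin 0.0000) = -3.0244
y' = 5 − 3.0000·(cos -1.0000 − cos 0.0000) = 6.3791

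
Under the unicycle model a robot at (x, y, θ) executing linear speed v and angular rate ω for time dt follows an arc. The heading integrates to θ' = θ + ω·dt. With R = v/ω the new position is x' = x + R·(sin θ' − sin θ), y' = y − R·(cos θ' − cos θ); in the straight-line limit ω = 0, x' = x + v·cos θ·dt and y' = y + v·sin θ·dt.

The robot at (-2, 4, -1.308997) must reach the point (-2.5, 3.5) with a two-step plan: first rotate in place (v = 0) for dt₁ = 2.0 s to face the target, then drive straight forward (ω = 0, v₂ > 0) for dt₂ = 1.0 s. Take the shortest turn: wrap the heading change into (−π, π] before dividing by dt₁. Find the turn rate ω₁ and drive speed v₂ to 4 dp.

heading to target = atan2(3.5−4, -2.5−-2) = -2.3562
Δθ = wrap(-2.3562 − -1.3090) = -1.0472; ω₁ = Δθ/dt₁ = -0.5236
distance = √((-2.5−-2)² + (3.5−4)²) = 0.7071; v₂ = distance/dt₂ = 0.7071

ω₁ = -0.5236, v₂ = 0.7071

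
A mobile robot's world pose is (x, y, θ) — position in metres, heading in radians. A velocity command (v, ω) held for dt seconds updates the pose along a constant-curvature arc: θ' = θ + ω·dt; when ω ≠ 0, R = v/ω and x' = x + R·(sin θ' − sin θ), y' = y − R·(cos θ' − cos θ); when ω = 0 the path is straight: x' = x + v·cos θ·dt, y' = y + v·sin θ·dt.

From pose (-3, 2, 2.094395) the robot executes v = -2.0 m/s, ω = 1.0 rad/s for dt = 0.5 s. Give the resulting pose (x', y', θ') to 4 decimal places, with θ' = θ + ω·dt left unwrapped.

θ' = 2.0944 + 1.0·0.5 = 2.5944
R = v/ω = -2.0/1.0 = -2.0000
x' = -3 + -2.0000·(sin 2.5944 − sin 2.0944) = -2.3085
y' = 2 − -2.0000·(cos 2.5944 − cos 2.0944) = 1.2920

(-2.3085, 1.2920, 2.5944)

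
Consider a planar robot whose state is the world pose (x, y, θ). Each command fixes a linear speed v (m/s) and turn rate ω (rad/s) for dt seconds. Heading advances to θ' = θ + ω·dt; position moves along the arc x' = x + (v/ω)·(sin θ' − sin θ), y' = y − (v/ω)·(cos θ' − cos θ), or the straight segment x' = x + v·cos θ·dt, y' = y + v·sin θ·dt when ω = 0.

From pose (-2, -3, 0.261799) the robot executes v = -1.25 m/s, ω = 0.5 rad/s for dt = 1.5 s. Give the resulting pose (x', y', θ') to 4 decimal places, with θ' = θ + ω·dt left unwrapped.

θ' = 0.2618 + 0.5·1.5 = 1.0118
R = v/ω = -1.25/0.5 = -2.5000
x' = -2 + -2.5000·(sin 1.0118 − sin 0.2618) = -3.4724
y' = -3 − -2.5000·(cos 1.0118 − cos 0.2618) = -4.0890

(-3.4724, -4.0890, 1.0118)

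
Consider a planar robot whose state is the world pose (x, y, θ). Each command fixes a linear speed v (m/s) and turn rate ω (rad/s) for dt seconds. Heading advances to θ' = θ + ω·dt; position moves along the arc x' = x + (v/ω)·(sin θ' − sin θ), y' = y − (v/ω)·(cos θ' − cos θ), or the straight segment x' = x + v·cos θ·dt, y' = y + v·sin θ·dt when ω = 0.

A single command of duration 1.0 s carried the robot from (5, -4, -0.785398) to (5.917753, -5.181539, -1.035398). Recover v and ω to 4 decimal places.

v = 1.5000, ω = -0.2500

Δθ = -1.035398 − -0.785398 = -0.250000
ω = Δθ/dt = -0.250000/1.0 = -0.2500
R = −Δy/(cos θ' − cos θ) = -6.0000
v = R·ω = -6.0000·-0.2500 = 1.5000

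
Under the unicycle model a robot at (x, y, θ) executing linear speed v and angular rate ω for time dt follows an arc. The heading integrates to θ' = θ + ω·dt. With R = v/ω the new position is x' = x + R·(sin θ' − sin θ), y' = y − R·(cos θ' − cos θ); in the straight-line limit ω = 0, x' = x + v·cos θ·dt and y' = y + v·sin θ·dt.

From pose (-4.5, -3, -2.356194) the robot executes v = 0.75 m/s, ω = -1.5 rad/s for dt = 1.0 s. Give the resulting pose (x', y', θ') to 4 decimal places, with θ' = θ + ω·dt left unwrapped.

(-5.1812, -3.0241, -3.8562)

θ' = -2.3562 + -1.5·1.0 = -3.8562
R = v/ω = 0.75/-1.5 = -0.5000
x' = -4.5 + -0.5000·(sin -3.8562 − sin -2.3562) = -5.1812
y' = -3 − -0.5000·(cos -3.8562 − cos -2.3562) = -3.0241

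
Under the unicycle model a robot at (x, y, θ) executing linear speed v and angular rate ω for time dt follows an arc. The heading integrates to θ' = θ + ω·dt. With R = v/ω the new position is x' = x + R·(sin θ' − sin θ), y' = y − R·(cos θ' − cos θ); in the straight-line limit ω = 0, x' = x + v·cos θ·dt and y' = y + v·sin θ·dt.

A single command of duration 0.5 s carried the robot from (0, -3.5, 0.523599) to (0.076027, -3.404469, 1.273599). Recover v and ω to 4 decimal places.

Δθ = 1.273599 − 0.523599 = 0.750000
ω = Δθ/dt = 0.750000/0.5 = 1.5000
R = −Δy/(cos θ' − cos θ) = 0.1667
v = R·ω = 0.1667·1.5000 = 0.2500

v = 0.2500, ω = 1.5000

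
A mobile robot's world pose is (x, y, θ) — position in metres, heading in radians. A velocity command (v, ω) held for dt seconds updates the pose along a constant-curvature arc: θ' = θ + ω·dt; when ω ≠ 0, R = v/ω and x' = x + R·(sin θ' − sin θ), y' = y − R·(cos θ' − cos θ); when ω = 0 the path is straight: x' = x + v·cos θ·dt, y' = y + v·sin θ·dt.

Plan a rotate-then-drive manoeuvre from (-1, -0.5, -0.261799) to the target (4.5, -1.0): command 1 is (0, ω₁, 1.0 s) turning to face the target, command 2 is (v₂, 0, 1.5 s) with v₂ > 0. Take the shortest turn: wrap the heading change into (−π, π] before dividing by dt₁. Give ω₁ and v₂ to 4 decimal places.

heading to target = atan2(-1−-0.5, 4.5−-1) = -0.0907
Δθ = wrap(-0.0907 − -0.2618) = 0.1711; ω₁ = Δθ/dt₁ = 0.1711
distance = √((4.5−-1)² + (-1−-0.5)²) = 5.5227; v₂ = distance/dt₂ = 3.6818

ω₁ = 0.1711, v₂ = 3.6818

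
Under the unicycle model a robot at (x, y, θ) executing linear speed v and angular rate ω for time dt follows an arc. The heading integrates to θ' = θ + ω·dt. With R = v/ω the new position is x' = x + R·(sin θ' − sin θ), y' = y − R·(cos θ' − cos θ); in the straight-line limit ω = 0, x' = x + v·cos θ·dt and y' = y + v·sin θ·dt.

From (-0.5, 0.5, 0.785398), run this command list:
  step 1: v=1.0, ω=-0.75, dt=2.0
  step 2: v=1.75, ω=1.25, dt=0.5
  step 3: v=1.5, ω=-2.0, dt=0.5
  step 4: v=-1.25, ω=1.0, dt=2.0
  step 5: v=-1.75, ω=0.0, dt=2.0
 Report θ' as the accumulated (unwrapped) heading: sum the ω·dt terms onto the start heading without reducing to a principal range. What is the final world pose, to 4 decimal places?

step 1: θ'=-0.7146 (R=-1.3333) → pose (1.3166, 0.5643, -0.7146)
step 2: θ'=-0.0896 (R=1.4000) → pose (2.1087, 0.2274, -0.0896)
step 3: θ'=-1.0896 (R=-0.7500) → pose (2.7065, -0.1724, -1.0896)
step 4: θ'=0.9104 (R=-1.2500) → pose (0.6112, 0.0158, 0.9104)
step 5: θ'=0.9104 (straight) → pose (-1.5358, -2.7483, 0.9104)

(-1.5358, -2.7483, 0.9104)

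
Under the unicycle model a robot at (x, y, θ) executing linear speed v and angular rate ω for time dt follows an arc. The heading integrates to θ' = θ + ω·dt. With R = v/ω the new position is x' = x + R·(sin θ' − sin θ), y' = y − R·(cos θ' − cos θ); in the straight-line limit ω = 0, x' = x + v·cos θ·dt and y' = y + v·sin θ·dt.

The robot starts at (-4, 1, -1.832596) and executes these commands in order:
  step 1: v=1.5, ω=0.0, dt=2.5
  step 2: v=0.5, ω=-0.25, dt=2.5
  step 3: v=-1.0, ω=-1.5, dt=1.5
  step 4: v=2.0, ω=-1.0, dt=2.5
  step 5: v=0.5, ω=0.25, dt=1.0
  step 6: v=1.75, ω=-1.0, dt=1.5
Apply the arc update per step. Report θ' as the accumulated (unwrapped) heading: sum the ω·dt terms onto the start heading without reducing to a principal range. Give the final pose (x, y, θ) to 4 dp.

step 1: θ'=-1.8326 (straight) → pose (-4.9706, -2.6222, -1.8326)
step 2: θ'=-2.4576 (R=-2.0000) → pose (-5.6386, -3.6547, -2.4576)
step 3: θ'=-4.7076 (R=0.6667) → pose (-4.5507, -4.1682, -4.7076)
step 4: θ'=-7.2076 (R=-2.0000) → pose (-0.9542, -2.9540, -7.2076)
step 5: θ'=-6.9576 (R=2.0000) → pose (-0.6065, -3.3115, -6.9576)
step 6: θ'=-8.4576 (R=-1.7500) → pose (-0.2586, -5.6718, -8.4576)

(-0.2586, -5.6718, -8.4576)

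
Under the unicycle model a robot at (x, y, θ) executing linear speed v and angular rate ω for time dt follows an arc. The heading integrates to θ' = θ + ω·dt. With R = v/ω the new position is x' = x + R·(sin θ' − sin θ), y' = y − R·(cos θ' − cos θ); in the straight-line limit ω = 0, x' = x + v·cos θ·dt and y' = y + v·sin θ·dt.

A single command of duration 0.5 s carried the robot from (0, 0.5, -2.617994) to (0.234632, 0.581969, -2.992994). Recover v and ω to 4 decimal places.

Δθ = -2.992994 − -2.617994 = -0.375000
ω = Δθ/dt = -0.375000/0.5 = -0.7500
R = Δx/(sin θ' − sin θ) = 0.6667
v = R·ω = 0.6667·-0.7500 = -0.5000

v = -0.5000, ω = -0.7500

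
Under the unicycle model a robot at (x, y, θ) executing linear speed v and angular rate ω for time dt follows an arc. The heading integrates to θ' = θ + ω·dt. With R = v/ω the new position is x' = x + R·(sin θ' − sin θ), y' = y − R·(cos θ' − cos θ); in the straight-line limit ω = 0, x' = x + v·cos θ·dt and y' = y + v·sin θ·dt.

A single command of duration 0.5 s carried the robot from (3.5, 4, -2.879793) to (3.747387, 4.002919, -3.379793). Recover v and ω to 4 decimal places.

v = -0.5000, ω = -1.0000

Δθ = -3.379793 − -2.879793 = -0.500000
ω = Δθ/dt = -0.500000/0.5 = -1.0000
R = Δx/(sin θ' − sin θ) = 0.5000
v = R·ω = 0.5000·-1.0000 = -0.5000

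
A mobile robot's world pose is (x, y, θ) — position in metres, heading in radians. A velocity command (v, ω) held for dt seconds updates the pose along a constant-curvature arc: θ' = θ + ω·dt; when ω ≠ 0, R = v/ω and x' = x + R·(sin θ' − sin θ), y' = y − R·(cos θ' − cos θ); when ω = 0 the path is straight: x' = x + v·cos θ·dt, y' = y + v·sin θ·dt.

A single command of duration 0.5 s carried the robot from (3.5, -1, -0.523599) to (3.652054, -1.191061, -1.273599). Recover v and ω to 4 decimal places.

Δθ = -1.273599 − -0.523599 = -0.750000
ω = Δθ/dt = -0.750000/0.5 = -1.5000
R = −Δy/(cos θ' − cos θ) = -0.3333
v = R·ω = -0.3333·-1.5000 = 0.5000

v = 0.5000, ω = -1.5000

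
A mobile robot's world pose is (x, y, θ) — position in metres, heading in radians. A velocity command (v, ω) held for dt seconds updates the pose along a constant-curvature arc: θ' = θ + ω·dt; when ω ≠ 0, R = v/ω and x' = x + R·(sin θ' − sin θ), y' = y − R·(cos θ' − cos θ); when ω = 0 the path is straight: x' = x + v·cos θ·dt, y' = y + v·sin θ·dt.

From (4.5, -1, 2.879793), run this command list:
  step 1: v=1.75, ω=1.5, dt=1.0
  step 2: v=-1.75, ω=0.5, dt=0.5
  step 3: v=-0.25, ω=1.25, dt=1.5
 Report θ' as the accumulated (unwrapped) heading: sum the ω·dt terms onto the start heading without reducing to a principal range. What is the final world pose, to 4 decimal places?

step 1: θ'=4.3798 (R=1.1667) → pose (3.0953, -1.7460, 4.3798)
step 2: θ'=4.6298 (R=-3.5000) → pose (3.2752, -0.8920, 4.6298)
step 3: θ'=6.5048 (R=-0.2000) → pose (3.0319, -0.6804, 6.5048)

(3.0319, -0.6804, 6.5048)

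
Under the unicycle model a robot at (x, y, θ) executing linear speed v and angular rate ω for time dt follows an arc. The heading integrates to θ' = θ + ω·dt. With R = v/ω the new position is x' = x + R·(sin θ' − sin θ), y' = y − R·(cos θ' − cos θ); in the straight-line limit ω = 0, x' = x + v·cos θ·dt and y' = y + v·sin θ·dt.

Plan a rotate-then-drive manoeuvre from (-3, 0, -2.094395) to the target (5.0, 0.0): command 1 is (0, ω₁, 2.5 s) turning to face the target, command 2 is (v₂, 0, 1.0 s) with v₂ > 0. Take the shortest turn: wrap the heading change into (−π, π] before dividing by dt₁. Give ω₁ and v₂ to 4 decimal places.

ω₁ = 0.8378, v₂ = 8.0000

heading to target = atan2(0−0, 5−-3) = 0.0000
Δθ = wrap(0.0000 − -2.0944) = 2.0944; ω₁ = Δθ/dt₁ = 0.8378
distance = √((5−-3)² + (0−0)²) = 8.0000; v₂ = distance/dt₂ = 8.0000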